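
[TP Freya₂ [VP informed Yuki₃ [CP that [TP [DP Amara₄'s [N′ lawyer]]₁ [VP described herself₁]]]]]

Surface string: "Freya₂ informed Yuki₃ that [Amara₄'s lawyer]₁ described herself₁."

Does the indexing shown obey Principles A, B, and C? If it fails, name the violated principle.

grammatical

The two coindexed NPs are *[Amara₄'s lawyer]₁* and *herself₁*.
*herself₁* is an anaphor; its binding domain is the embedded TP, whose subject is [Amara₄'s lawyer]₁. *[Amara₄'s lawyer]₁* c-commands it within that domain and shares its index, so Principle A is satisfied.
*[Amara₄'s lawyer]₁* is an R-expression; *herself₁* does not c-command it, and no other NP shares its index, so Principle C is satisfied.
All principles are respected.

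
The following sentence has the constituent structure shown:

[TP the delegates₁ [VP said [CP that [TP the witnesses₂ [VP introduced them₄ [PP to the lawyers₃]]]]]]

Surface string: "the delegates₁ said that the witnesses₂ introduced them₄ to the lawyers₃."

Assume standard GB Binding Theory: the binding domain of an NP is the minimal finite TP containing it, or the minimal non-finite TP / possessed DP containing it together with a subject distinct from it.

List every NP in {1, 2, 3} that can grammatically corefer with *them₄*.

*them* is a pronoun, so Principle B applies: it must be free in its binding domain.
Binding domain of *them₄*: the embedded TP, whose subject is the witnesses₂.
*the delegates₁* c-commands the pronoun but from outside its binding domain, and is not c-commanded by it → coindexation permitted.
*the witnesses₂* c-commands the pronoun within its binding domain → coindexation would violate Principle B.
*the lawyers₃*: the pronoun c-commands this R-expression → coindexation would violate Principle C on *the lawyers₃*.

{1}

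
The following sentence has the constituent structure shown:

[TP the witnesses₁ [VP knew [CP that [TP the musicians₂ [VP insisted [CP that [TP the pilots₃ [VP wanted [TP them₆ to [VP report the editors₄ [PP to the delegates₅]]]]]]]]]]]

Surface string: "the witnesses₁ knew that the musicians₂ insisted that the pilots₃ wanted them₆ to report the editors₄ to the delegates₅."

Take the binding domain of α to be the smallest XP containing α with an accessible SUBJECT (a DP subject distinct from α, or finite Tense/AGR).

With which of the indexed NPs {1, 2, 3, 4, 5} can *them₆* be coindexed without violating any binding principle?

{1, 2}

*them* is a pronoun, so Principle B applies: it must be free in its binding domain.
Binding domain of *them₆*: the embedded TP, whose subject is the pilots₃.
*the witnesses₁* c-commands the pronoun but from outside its binding domain, and is not c-commanded by it → coindexation permitted.
*the musicians₂* c-commands the pronoun but from outside its binding domain, and is not c-commanded by it → coindexation permitted.
*the pilots₃* c-commands the pronoun within its binding domain → coindexation would violate Principle B.
*the editors₄*: the pronoun c-commands this R-expression → coindexation would violate Principle C on *the editors₄*.
*the delegates₅*: the pronoun c-commands this R-expression → coindexation would violate Principle C on *the delegates₅*.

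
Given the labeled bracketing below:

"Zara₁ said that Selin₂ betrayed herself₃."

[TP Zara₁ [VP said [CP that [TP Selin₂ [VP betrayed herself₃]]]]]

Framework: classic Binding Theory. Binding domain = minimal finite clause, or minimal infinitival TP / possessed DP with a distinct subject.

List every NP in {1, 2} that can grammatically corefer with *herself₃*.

*herself* is an anaphor, so Principle A applies: it must be bound in its binding domain.
Binding domain of *herself₃*: the embedded TP, whose subject is Selin₂.
*Zara₁* c-commands the anaphor but is outside its binding domain → cannot satisfy Principle A.
*Selin₂* c-commands the anaphor within its binding domain → licit binder.

{2}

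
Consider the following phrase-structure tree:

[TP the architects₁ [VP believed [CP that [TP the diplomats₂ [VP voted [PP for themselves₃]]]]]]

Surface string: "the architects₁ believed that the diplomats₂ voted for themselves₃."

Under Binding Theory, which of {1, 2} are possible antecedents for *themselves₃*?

*themselves* is an anaphor, so Principle A applies: it must be bound in its binding domain.
Binding domain of *themselves₃*: the embedded TP, whose subject is the diplomats₂.
*the architects₁* c-commands the anaphor but is outside its binding domain → cannot satisfy Principle A.
*the diplomats₂* c-commands the anaphor within its binding domain → licit binder.

{2}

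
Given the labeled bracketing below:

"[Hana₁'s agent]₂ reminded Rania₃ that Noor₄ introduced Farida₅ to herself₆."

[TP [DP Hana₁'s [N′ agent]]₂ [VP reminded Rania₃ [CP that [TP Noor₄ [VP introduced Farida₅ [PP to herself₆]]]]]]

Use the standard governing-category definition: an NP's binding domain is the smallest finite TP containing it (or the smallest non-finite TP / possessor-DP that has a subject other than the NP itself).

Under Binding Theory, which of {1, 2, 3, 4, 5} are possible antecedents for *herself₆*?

*herself* is an anaphor, so Principle A applies: it must be bound in its binding domain.
Binding domain of *herself₆*: the embedded TP, whose subject is Noor₄.
*Hana₁* does not c-command the anaphor → cannot bind it.
*[Hana₁'s agent]₂* c-commands the anaphor but is outside its binding domain → cannot satisfy Principle A.
*Rania₃* c-commands the anaphor but is outside its binding domain → cannot satisfy Principle A.
*Noor₄* c-commands the anaphor within its binding domain → licit binder.
*Farida₅* c-commands the anaphor within its binding domain → licit binder.

{4, 5}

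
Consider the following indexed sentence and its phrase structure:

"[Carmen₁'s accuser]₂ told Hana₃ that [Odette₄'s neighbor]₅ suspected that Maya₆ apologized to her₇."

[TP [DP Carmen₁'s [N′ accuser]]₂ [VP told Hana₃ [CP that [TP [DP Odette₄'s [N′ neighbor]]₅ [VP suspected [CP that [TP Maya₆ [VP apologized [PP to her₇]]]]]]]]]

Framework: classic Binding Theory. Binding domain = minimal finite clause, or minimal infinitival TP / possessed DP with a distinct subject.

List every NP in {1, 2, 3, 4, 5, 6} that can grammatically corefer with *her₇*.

*her* is a pronoun, so Principle B applies: it must be free in its binding domain.
Binding domain of *her₇*: the embedded TP, whose subject is Maya₆.
*Carmen₁* and the pronoun do not c-command one another → neither Principle B nor Principle C is at stake; coindexation permitted.
*[Carmen₁'s accuser]₂* c-commands the pronoun but from outside its binding domain, and is not c-commanded by it → coindexation permitted.
*Hana₃* c-commands the pronoun but from outside its binding domain, and is not c-commanded by it → coindexation permitted.
*Odette₄* and the pronoun do not c-command one another → neither Principle B nor Principle C is at stake; coindexation permitted.
*[Odette₄'s neighbor]₅* c-commands the pronoun but from outside its binding domain, and is not c-commanded by it → coindexation permitted.
*Maya₆* c-commands the pronoun within its binding domain → coindexation would violate Principle B.

{1, 2, 3, 4, 5}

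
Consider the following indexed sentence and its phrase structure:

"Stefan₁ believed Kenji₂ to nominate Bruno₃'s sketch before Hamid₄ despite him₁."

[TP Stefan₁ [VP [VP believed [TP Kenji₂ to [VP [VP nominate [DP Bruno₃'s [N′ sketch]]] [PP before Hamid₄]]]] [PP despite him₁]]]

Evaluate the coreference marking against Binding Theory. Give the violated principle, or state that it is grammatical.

Principle B

The two coindexed NPs are *Stefan₁* and *him₁*.
*him₁* is a pronoun. Its binding domain is the matrix TP, whose subject is Stefan₁.
*Stefan₁* c-commands it within that domain and carries the same index.
The pronoun is locally bound → Principle B violation.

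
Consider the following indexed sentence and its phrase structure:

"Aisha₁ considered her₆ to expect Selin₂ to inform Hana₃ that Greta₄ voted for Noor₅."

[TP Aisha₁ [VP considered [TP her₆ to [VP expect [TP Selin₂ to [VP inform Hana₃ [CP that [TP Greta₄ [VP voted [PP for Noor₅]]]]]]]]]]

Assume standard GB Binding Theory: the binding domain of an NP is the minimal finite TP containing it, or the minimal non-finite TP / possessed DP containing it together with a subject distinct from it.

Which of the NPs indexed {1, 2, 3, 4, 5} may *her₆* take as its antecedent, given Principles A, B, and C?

none

*her* is a pronoun, so Principle B applies: it must be free in its binding domain.
Binding domain of *her₆*: the matrix TP, whose subject is Aisha₁.
*Aisha₁* c-commands the pronoun within its binding domain → coindexation would violate Principle B.
*Selin₂*: the pronoun c-commands this R-expression → coindexation would violate Principle C on *Selin₂*.
*Hana₃*: the pronoun c-commands this R-expression → coindexation would violate Principle C on *Hana₃*.
*Greta₄*: the pronoun c-commands this R-expression → coindexation would violate Principle C on *Greta₄*.
*Noor₅*: the pronoun c-commands this R-expression → coindexation would violate Principle C on *Noor₅*.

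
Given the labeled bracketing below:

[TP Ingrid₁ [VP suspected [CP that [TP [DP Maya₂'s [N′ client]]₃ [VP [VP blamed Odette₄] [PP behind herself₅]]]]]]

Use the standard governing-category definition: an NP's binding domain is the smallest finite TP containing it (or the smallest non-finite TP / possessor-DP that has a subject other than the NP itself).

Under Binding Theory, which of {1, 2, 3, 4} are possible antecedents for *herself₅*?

{3}

*herself* is an anaphor, so Principle A applies: it must be bound in its binding domain.
Binding domain of *herself₅*: the embedded TP, whose subject is [Maya₂'s client]₃.
*Ingrid₁* c-commands the anaphor but is outside its binding domain → cannot satisfy Principle A.
*Maya₂* does not c-command the anaphor → cannot bind it.
*[Maya₂'s client]₃* c-commands the anaphor within its binding domain → licit binder.
*Odette₄* does not c-command the anaphor → cannot bind it.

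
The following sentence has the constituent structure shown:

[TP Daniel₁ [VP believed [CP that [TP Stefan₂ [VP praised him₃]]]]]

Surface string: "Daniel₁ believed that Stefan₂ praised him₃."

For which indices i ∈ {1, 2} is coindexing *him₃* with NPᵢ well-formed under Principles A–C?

{1}

*him* is a pronoun, so Principle B applies: it must be free in its binding domain.
Binding domain of *him₃*: the embedded TP, whose subject is Stefan₂.
*Daniel₁* c-commands the pronoun but from outside its binding domain, and is not c-commanded by it → coindexation permitted.
*Stefan₂* c-commands the pronoun within its binding domain → coindexation would violate Principle B.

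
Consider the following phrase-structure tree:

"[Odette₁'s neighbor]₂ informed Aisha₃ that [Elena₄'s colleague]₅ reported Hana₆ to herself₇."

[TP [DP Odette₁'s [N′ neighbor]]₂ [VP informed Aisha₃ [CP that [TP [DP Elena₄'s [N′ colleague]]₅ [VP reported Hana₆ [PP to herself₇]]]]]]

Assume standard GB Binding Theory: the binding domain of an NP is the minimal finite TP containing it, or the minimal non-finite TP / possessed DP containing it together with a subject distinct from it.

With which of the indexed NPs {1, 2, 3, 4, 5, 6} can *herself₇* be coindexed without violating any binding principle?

*herself* is an anaphor, so Principle A applies: it must be bound in its binding domain.
Binding domain of *herself₇*: the embedded TP, whose subject is [Elena₄'s colleague]₅.
*Odette₁* does not c-command the anaphor → cannot bind it.
*[Odette₁'s neighbor]₂* c-commands the anaphor but is outside its binding domain → cannot satisfy Principle A.
*Aisha₃* c-commands the anaphor but is outside its binding domain → cannot satisfy Principle A.
*Elena₄* does not c-command the anaphor → cannot bind it.
*[Elena₄'s colleague]₅* c-commands the anaphor within its binding domain → licit binder.
*Hana₆* c-commands the anaphor within its binding domain → licit binder.

{5, 6}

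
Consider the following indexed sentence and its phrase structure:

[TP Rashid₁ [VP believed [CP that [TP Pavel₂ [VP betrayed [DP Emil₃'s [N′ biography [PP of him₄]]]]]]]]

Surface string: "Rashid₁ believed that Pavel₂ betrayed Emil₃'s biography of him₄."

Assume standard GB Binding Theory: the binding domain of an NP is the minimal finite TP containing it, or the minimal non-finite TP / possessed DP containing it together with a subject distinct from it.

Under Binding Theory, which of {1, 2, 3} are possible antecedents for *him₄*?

{1, 2}

*him* is a pronoun, so Principle B applies: it must be free in its binding domain.
Binding domain of *him₄*: the possessed DP, whose subject is Emil₃.
*Rashid₁* c-commands the pronoun but from outside its binding domain, and is not c-commanded by it → coindexation permitted.
*Pavel₂* c-commands the pronoun but from outside its binding domain, and is not c-commanded by it → coindexation permitted.
*Emil₃* c-commands the pronoun within its binding domain → coindexation would violate Principle B.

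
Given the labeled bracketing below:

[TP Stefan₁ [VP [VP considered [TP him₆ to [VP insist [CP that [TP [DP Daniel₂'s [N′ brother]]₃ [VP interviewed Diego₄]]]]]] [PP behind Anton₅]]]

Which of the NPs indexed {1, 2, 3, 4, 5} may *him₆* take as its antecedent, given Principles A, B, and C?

{5}

*him* is a pronoun, so Principle B applies: it must be free in its binding domain.
Binding domain of *him₆*: the matrix TP, whose subject is Stefan₁.
*Stefan₁* c-commands the pronoun within its binding domain → coindexation would violate Principle B.
*Daniel₂*: the pronoun c-commands this R-expression → coindexation would violate Principle C on *Daniel₂*.
*[Daniel₂'s brother]₃*: the pronoun c-commands this R-expression → coindexation would violate Principle C on *[Daniel₂'s brother]₃*.
*Diego₄*: the pronoun c-commands this R-expression → coindexation would violate Principle C on *Diego₄*.
*Anton₅* and the pronoun do not c-command one another → neither Principle B nor Principle C is at stake; coindexation permitted.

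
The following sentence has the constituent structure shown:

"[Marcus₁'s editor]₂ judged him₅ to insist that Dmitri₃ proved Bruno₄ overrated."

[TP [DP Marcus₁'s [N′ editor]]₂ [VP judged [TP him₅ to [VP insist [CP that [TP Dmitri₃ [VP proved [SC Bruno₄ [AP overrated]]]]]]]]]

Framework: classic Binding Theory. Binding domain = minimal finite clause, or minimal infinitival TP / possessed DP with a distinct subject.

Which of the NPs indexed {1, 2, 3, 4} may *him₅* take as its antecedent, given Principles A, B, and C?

{1}

*him* is a pronoun, so Principle B applies: it must be free in its binding domain.
Binding domain of *him₅*: the matrix TP, whose subject is [Marcus₁'s editor]₂.
*Marcus₁* and the pronoun do not c-command one another → neither Principle B nor Principle C is at stake; coindexation permitted.
*[Marcus₁'s editor]₂* c-commands the pronoun within its binding domain → coindexation would violate Principle B.
*Dmitri₃*: the pronoun c-commands this R-expression → coindexation would violate Principle C on *Dmitri₃*.
*Bruno₄*: the pronoun c-commands this R-expression → coindexation would violate Principle C on *Bruno₄*.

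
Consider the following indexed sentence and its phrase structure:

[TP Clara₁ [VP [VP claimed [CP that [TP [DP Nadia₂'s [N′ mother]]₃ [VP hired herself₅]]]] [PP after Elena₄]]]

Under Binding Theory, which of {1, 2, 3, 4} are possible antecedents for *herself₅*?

{3}

*herself* is an anaphor, so Principle A applies: it must be bound in its binding domain.
Binding domain of *herself₅*: the embedded TP, whose subject is [Nadia₂'s mother]₃.
*Clara₁* c-commands the anaphor but is outside its binding domain → cannot satisfy Principle A.
*Nadia₂* does not c-command the anaphor → cannot bind it.
*[Nadia₂'s mother]₃* c-commands the anaphor within its binding domain → licit binder.
*Elena₄* does not c-command the anaphor → cannot bind it.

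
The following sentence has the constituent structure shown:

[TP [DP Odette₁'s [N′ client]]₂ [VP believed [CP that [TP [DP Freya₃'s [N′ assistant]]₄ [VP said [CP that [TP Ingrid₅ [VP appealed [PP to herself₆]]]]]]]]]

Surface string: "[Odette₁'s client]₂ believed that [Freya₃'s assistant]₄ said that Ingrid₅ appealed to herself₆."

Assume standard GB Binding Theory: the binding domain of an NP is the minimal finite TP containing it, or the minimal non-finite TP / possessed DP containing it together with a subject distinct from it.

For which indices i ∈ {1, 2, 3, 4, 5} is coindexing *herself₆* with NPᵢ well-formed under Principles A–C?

{5}

*herself* is an anaphor, so Principle A applies: it must be bound in its binding domain.
Binding domain of *herself₆*: the embedded TP, whose subject is Ingrid₅.
*Odette₁* does not c-command the anaphor → cannot bind it.
*[Odette₁'s client]₂* c-commands the anaphor but is outside its binding domain → cannot satisfy Principle A.
*Freya₃* does not c-command the anaphor → cannot bind it.
*[Freya₃'s assistant]₄* c-commands the anaphor but is outside its binding domain → cannot satisfy Principle A.
*Ingrid₅* c-commands the anaphor within its binding domain → licit binder.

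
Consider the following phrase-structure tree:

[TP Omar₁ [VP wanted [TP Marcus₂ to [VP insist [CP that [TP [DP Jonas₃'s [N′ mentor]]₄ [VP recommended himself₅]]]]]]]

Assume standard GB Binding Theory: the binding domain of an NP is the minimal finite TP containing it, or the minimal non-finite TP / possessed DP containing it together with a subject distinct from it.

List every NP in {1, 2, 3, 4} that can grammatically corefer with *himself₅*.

*himself* is an anaphor, so Principle A applies: it must be bound in its binding domain.
Binding domain of *himself₅*: the embedded TP, whose subject is [Jonas₃'s mentor]₄.
*Omar₁* c-commands the anaphor but is outside its binding domain → cannot satisfy Principle A.
*Marcus₂* c-commands the anaphor but is outside its binding domain → cannot satisfy Principle A.
*Jonas₃* does not c-command the anaphor → cannot bind it.
*[Jonas₃'s mentor]₄* c-commands the anaphor within its binding domain → licit binder.

{4}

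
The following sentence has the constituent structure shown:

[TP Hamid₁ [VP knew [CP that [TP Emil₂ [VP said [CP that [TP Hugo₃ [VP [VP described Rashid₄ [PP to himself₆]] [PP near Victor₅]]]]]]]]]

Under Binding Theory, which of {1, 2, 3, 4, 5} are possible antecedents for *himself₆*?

{3, 4}

*himself* is an anaphor, so Principle A applies: it must be bound in its binding domain.
Binding domain of *himself₆*: the embedded TP, whose subject is Hugo₃.
*Hamid₁* c-commands the anaphor but is outside its binding domain → cannot satisfy Principle A.
*Emil₂* c-commands the anaphor but is outside its binding domain → cannot satisfy Principle A.
*Hugo₃* c-commands the anaphor within its binding domain → licit binder.
*Rashid₄* c-commands the anaphor within its binding domain → licit binder.
*Victor₅* does not c-command the anaphor → cannot bind it.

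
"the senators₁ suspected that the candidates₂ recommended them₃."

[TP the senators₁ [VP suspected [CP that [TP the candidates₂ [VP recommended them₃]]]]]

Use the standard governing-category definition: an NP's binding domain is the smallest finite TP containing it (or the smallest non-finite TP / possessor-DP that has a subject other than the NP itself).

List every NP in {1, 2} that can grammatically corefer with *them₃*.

{1}

*them* is a pronoun, so Principle B applies: it must be free in its binding domain.
Binding domain of *them₃*: the embedded TP, whose subject is the candidates₂.
*the senators₁* c-commands the pronoun but from outside its binding domain, and is not c-commanded by it → coindexation permitted.
*the candidates₂* c-commands the pronoun within its binding domain → coindexation would violate Principle B.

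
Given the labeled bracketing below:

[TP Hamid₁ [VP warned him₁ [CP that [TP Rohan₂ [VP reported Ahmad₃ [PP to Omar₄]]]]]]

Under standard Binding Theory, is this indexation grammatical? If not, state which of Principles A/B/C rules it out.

The two coindexed NPs are *Hamid₁* and *him₁*.
*him₁* is a pronoun. Its binding domain is the matrix TP, whose subject is Hamid₁.
*Hamid₁* c-commands it within that domain and carries the same index.
The pronoun is locally bound → Principle B violation.

Principle B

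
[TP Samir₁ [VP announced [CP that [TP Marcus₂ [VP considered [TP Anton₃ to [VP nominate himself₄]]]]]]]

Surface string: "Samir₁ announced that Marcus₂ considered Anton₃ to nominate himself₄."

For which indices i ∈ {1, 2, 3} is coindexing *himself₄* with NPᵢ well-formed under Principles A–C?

*himself* is an anaphor, so Principle A applies: it must be bound in its binding domain.
Binding domain of *himself₄*: the embedded TP, whose subject is Anton₃.
*Samir₁* c-commands the anaphor but is outside its binding domain → cannot satisfy Principle A.
*Marcus₂* c-commands the anaphor but is outside its binding domain → cannot satisfy Principle A.
*Anton₃* c-commands the anaphor within its binding domain → licit binder.

{3}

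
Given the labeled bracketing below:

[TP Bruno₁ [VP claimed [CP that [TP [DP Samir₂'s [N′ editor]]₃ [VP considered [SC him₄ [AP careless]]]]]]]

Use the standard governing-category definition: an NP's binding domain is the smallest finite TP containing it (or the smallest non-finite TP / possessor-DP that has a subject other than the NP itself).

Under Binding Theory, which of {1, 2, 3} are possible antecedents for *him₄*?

*him* is a pronoun, so Principle B applies: it must be free in its binding domain.
Binding domain of *him₄*: the embedded TP, whose subject is [Samir₂'s editor]₃.
*Bruno₁* c-commands the pronoun but from outside its binding domain, and is not c-commanded by it → coindexation permitted.
*Samir₂* and the pronoun do not c-command one another → neither Principle B nor Principle C is at stake; coindexation permitted.
*[Samir₂'s editor]₃* c-commands the pronoun within its binding domain → coindexation would violate Principle B.

{1, 2}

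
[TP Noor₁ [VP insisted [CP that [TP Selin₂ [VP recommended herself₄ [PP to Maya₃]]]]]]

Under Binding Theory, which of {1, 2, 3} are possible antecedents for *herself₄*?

{2}

*herself* is an anaphor, so Principle A applies: it must be bound in its binding domain.
Binding domain of *herself₄*: the embedded TP, whose subject is Selin₂.
*Noor₁* c-commands the anaphor but is outside its binding domain → cannot satisfy Principle A.
*Selin₂* c-commands the anaphor within its binding domain → licit binder.
*Maya₃* does not c-command the anaphor → cannot bind it.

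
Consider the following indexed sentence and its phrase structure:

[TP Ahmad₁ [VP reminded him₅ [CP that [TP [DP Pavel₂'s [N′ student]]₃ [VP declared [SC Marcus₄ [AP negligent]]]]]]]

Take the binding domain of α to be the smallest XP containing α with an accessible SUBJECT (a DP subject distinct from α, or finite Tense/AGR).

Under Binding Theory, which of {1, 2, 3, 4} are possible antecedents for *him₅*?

*him* is a pronoun, so Principle B applies: it must be free in its binding domain.
Binding domain of *him₅*: the matrix TP, whose subject is Ahmad₁.
*Ahmad₁* c-commands the pronoun within its binding domain → coindexation would violate Principle B.
*Pavel₂*: the pronoun c-commands this R-expression → coindexation would violate Principle C on *Pavel₂*.
*[Pavel₂'s student]₃*: the pronoun c-commands this R-expression → coindexation would violate Principle C on *[Pavel₂'s student]₃*.
*Marcus₄*: the pronoun c-commands this R-expression → coindexation would violate Principle C on *Marcus₄*.

none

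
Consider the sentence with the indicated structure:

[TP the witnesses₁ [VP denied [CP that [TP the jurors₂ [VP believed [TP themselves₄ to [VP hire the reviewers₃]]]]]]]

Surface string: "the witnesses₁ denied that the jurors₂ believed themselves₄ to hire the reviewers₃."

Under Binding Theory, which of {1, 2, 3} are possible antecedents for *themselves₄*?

{2}

*themselves* is an anaphor, so Principle A applies: it must be bound in its binding domain.
Binding domain of *themselves₄*: the embedded TP, whose subject is the jurors₂.
*the witnesses₁* c-commands the anaphor but is outside its binding domain → cannot satisfy Principle A.
*the jurors₂* c-commands the anaphor within its binding domain → licit binder.
*the reviewers₃* does not c-command the anaphor → cannot bind it.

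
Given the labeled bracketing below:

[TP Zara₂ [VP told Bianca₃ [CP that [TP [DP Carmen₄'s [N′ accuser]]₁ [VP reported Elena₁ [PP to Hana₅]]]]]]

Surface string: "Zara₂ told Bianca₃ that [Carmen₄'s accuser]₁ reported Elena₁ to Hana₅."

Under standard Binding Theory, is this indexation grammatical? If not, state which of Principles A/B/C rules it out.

The two coindexed NPs are *[Carmen₄'s accuser]₁* and *Elena₁*.
*Elena₁* is an R-expression. Principle C requires it to be free everywhere.
*[Carmen₄'s accuser]₁* c-commands it and carries the same index.
The R-expression is bound → Principle C violation.

Principle C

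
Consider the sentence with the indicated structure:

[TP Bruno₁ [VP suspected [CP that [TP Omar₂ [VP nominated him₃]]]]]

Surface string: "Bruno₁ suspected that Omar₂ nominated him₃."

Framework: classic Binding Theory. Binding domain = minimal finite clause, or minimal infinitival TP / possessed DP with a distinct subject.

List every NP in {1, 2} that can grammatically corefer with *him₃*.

{1}

*him* is a pronoun, so Principle B applies: it must be free in its binding domain.
Binding domain of *him₃*: the embedded TP, whose subject is Omar₂.
*Bruno₁* c-commands the pronoun but from outside its binding domain, and is not c-commanded by it → coindexation permitted.
*Omar₂* c-commands the pronoun within its binding domain → coindexation would violate Principle B.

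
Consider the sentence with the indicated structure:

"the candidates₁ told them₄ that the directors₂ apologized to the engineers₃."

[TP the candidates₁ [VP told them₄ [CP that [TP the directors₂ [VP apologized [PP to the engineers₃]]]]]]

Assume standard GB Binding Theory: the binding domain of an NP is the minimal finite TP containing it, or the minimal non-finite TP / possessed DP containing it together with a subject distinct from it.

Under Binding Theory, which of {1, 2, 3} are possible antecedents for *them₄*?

none

*them* is a pronoun, so Principle B applies: it must be free in its binding domain.
Binding domain of *them₄*: the matrix TP, whose subject is the candidates₁.
*the candidates₁* c-commands the pronoun within its binding domain → coindexation would violate Principle B.
*the directors₂*: the pronoun c-commands this R-expression → coindexation would violate Principle C on *the directors₂*.
*the engineers₃*: the pronoun c-commands this R-expression → coindexation would violate Principle C on *the engineers₃*.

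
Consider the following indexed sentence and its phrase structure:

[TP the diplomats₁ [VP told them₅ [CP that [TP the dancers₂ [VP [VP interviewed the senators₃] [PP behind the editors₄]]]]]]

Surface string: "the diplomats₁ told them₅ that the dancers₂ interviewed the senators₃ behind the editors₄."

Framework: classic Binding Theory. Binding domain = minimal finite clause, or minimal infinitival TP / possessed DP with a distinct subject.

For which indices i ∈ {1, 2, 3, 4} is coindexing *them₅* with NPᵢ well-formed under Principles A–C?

*them* is a pronoun, so Principle B applies: it must be free in its binding domain.
Binding domain of *them₅*: the matrix TP, whose subject is the diplomats₁.
*the diplomats₁* c-commands the pronoun within its binding domain → coindexation would violate Principle B.
*the dancers₂*: the pronoun c-commands this R-expression → coindexation would violate Principle C on *the dancers₂*.
*the senators₃*: the pronoun c-commands this R-expression → coindexation would violate Principle C on *the senators₃*.
*the editors₄*: the pronoun c-commands this R-expression → coindexation would violate Principle C on *the editors₄*.

none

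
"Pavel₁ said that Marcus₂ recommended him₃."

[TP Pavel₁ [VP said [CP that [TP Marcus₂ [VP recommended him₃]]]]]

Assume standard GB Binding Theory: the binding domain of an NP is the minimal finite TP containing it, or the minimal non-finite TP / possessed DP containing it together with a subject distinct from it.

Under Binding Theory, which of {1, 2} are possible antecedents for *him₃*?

*him* is a pronoun, so Principle B applies: it must be free in its binding domain.
Binding domain of *him₃*: the embedded TP, whose subject is Marcus₂.
*Pavel₁* c-commands the pronoun but from outside its binding domain, and is not c-commanded by it → coindexation permitted.
*Marcus₂* c-commands the pronoun within its binding domain → coindexation would violate Principle B.

{1}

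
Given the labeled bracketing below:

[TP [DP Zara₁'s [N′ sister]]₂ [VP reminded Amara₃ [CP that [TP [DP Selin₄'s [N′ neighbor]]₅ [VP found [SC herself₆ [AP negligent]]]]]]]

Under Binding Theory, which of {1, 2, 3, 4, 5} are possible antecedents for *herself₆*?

*herself* is an anaphor, so Principle A applies: it must be bound in its binding domain.
Binding domain of *herself₆*: the embedded TP, whose subject is [Selin₄'s neighbor]₅.
*Zara₁* does not c-command the anaphor → cannot bind it.
*[Zara₁'s sister]₂* c-commands the anaphor but is outside its binding domain → cannot satisfy Principle A.
*Amara₃* c-commands the anaphor but is outside its binding domain → cannot satisfy Principle A.
*Selin₄* does not c-command the anaphor → cannot bind it.
*[Selin₄'s neighbor]₅* c-commands the anaphor within its binding domain → licit binder.

{5}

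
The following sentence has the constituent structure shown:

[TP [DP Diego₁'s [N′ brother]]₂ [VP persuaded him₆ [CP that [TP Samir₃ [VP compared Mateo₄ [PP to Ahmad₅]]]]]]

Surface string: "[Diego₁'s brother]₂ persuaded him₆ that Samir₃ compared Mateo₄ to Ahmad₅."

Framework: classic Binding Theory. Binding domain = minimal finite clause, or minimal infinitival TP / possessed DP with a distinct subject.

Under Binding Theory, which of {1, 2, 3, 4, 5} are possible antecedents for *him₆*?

*him* is a pronoun, so Principle B applies: it must be free in its binding domain.
Binding domain of *him₆*: the matrix TP, whose subject is [Diego₁'s brother]₂.
*Diego₁* and the pronoun do not c-command one another → neither Principle B nor Principle C is at stake; coindexation permitted.
*[Diego₁'s brother]₂* c-commands the pronoun within its binding domain → coindexation would violate Principle B.
*Samir₃*: the pronoun c-commands this R-expression → coindexation would violate Principle C on *Samir₃*.
*Mateo₄*: the pronoun c-commands this R-expression → coindexation would violate Principle C on *Mateo₄*.
*Ahmad₅*: the pronoun c-commands this R-expression → coindexation would violate Principle C on *Ahmad₅*.

{1}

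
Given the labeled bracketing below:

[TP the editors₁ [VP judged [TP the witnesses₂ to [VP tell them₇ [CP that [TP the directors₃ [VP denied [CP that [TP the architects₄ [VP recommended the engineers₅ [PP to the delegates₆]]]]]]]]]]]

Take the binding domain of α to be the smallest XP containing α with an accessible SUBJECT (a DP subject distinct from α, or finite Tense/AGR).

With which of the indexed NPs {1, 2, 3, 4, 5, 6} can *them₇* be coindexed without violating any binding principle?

*them* is a pronoun, so Principle B applies: it must be free in its binding domain.
Binding domain of *them₇*: the embedded TP, whose subject is the witnesses₂.
*the editors₁* c-commands the pronoun but from outside its binding domain, and is not c-commanded by it → coindexation permitted.
*the witnesses₂* c-commands the pronoun within its binding domain → coindexation would violate Principle B.
*the directors₃*: the pronoun c-commands this R-expression → coindexation would violate Principle C on *the directors₃*.
*the architects₄*: the pronoun c-commands this R-expression → coindexation would violate Principle C on *the architects₄*.
*the engineers₅*: the pronoun c-commands this R-expression → coindexation would violate Principle C on *the engineers₅*.
*the delegates₆*: the pronoun c-commands this R-expression → coindexation would violate Principle C on *the delegates₆*.

{1}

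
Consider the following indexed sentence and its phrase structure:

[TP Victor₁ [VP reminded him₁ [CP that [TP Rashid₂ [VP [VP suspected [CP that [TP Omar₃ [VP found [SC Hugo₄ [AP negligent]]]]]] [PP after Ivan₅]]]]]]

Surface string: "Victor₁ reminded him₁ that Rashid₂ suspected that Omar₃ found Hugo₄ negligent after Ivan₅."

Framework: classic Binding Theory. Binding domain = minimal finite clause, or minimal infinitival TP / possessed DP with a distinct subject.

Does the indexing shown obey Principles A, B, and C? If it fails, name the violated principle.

Principle B

The two coindexed NPs are *Victor₁* and *him₁*.
*him₁* is a pronoun. Its binding domain is the matrix TP, whose subject is Victor₁.
*Victor₁* c-commands it within that domain and carries the same index.
The pronoun is locally bound → Principle B violation.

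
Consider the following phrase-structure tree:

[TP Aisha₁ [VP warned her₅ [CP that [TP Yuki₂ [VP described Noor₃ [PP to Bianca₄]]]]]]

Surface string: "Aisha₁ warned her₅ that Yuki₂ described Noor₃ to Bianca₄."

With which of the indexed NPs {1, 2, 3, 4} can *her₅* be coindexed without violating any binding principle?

*her* is a pronoun, so Principle B applies: it must be free in its binding domain.
Binding domain of *her₅*: the matrix TP, whose subject is Aisha₁.
*Aisha₁* c-commands the pronoun within its binding domain → coindexation would violate Principle B.
*Yuki₂*: the pronoun c-commands this R-expression → coindexation would violate Principle C on *Yuki₂*.
*Noor₃*: the pronoun c-commands this R-expression → coindexation would violate Principle C on *Noor₃*.
*Bianca₄*: the pronoun c-commands this R-expression → coindexation would violate Principle C on *Bianca₄*.

none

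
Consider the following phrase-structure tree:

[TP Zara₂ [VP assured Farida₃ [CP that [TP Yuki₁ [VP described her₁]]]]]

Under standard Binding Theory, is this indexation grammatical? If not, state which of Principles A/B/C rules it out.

Principle B

The two coindexed NPs are *Yuki₁* and *her₁*.
*her₁* is a pronoun. Its binding domain is the embedded TP, whose subject is Yuki₁.
*Yuki₁* c-commands it within that domain and carries the same index.
The pronoun is locally bound → Principle B violation.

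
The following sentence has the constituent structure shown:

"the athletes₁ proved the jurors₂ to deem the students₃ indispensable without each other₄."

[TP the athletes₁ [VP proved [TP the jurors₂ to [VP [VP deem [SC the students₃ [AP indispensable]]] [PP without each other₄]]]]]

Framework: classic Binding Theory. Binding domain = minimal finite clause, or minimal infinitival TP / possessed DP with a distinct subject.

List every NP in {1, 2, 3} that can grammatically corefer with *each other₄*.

*each other* is an anaphor, so Principle A applies: it must be bound in its binding domain.
Binding domain of *each other₄*: the embedded TP, whose subject is the jurors₂.
*the athletes₁* c-commands the anaphor but is outside its binding domain → cannot satisfy Principle A.
*the jurors₂* c-commands the anaphor within its binding domain → licit binder.
*the students₃* does not c-command the anaphor → cannot bind it.

{2}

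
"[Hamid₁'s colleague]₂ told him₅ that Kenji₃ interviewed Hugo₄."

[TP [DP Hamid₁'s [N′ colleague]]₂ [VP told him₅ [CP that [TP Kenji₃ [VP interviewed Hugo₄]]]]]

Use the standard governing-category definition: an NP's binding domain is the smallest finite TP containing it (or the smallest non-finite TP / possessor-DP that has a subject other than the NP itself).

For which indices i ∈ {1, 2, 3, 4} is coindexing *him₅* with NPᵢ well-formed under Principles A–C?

*him* is a pronoun, so Principle B applies: it must be free in its binding domain.
Binding domain of *him₅*: the matrix TP, whose subject is [Hamid₁'s colleague]₂.
*Hamid₁* and the pronoun do not c-command one another → neither Principle B nor Principle C is at stake; coindexation permitted.
*[Hamid₁'s colleague]₂* c-commands the pronoun within its binding domain → coindexation would violate Principle B.
*Kenji₃*: the pronoun c-commands this R-expression → coindexation would violate Principle C on *Kenji₃*.
*Hugo₄*: the pronoun c-commands this R-expression → coindexation would violate Principle C on *Hugo₄*.

{1}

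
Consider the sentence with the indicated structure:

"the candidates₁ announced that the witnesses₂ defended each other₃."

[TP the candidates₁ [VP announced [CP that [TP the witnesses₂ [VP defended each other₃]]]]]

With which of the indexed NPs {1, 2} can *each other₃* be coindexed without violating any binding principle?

*each other* is an anaphor, so Principle A applies: it must be bound in its binding domain.
Binding domain of *each other₃*: the embedded TP, whose subject is the witnesses₂.
*the candidates₁* c-commands the anaphor but is outside its binding domain → cannot satisfy Principle A.
*the witnesses₂* c-commands the anaphor within its binding domain → licit binder.

{2}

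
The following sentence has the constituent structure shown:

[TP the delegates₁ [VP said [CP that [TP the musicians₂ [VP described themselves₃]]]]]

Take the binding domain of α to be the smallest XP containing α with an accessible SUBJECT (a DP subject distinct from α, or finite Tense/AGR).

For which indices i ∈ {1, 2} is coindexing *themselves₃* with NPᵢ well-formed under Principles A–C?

{2}

*themselves* is an anaphor, so Principle A applies: it must be bound in its binding domain.
Binding domain of *themselves₃*: the embedded TP, whose subject is the musicians₂.
*the delegates₁* c-commands the anaphor but is outside its binding domain → cannot satisfy Principle A.
*the musicians₂* c-commands the anaphor within its binding domain → licit binder.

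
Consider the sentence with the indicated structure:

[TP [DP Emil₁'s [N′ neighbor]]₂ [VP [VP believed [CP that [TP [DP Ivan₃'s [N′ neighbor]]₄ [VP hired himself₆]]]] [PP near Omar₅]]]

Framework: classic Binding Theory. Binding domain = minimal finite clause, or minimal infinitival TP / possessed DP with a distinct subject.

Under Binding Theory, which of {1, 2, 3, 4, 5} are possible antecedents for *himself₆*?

*himself* is an anaphor, so Principle A applies: it must be bound in its binding domain.
Binding domain of *himself₆*: the embedded TP, whose subject is [Ivan₃'s neighbor]₄.
*Emil₁* does not c-command the anaphor → cannot bind it.
*[Emil₁'s neighbor]₂* c-commands the anaphor but is outside its binding domain → cannot satisfy Principle A.
*Ivan₃* does not c-command the anaphor → cannot bind it.
*[Ivan₃'s neighbor]₄* c-commands the anaphor within its binding domain → licit binder.
*Omar₅* does not c-command the anaphor → cannot bind it.

{4}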